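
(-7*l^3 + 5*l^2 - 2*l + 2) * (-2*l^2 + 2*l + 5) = 14*l^5 - 24*l^4 - 21*l^3 + 17*l^2 - 6*l + 10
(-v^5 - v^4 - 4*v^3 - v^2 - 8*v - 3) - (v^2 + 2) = -v^5 - v^4 - 4*v^3 - 2*v^2 - 8*v - 5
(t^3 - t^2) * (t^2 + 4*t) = t^5 + 3*t^4 - 4*t^3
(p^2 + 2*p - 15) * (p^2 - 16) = p^4 + 2*p^3 - 31*p^2 - 32*p + 240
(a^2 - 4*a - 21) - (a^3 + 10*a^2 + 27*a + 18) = -a^3 - 9*a^2 - 31*a - 39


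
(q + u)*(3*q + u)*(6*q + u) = 18*q^3 + 27*q^2*u + 10*q*u^2 + u^3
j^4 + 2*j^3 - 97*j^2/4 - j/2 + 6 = (j - 4)*(j - 1/2)*(j + 1/2)*(j + 6)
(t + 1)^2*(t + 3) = t^3 + 5*t^2 + 7*t + 3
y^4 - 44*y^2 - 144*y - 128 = (y - 8)*(y + 2)^2*(y + 4)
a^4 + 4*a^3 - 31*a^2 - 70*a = a*(a - 5)*(a + 2)*(a + 7)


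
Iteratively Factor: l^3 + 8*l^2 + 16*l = (l + 4)*(l^2 + 4*l) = l*(l + 4)*(l + 4)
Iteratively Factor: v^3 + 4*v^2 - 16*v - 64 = (v - 4)*(v^2 + 8*v + 16) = (v - 4)*(v + 4)*(v + 4)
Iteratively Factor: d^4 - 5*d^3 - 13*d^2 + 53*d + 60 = (d + 3)*(d^3 - 8*d^2 + 11*d + 20) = (d + 1)*(d + 3)*(d^2 - 9*d + 20) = (d - 4)*(d + 1)*(d + 3)*(d - 5)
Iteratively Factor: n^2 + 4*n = (n)*(n + 4)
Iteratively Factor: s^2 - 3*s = (s)*(s - 3)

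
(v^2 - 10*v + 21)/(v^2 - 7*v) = (v - 3)/v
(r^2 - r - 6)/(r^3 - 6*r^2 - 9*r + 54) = (r + 2)/(r^2 - 3*r - 18)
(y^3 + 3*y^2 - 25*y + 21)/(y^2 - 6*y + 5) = (y^2 + 4*y - 21)/(y - 5)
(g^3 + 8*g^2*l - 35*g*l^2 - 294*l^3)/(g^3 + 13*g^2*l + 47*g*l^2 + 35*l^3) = (g^2 + g*l - 42*l^2)/(g^2 + 6*g*l + 5*l^2)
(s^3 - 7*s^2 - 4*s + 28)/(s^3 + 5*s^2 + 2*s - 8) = (s^2 - 9*s + 14)/(s^2 + 3*s - 4)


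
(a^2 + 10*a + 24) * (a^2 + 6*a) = a^4 + 16*a^3 + 84*a^2 + 144*a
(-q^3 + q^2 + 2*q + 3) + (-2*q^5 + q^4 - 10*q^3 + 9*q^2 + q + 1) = -2*q^5 + q^4 - 11*q^3 + 10*q^2 + 3*q + 4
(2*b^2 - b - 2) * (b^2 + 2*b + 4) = 2*b^4 + 3*b^3 + 4*b^2 - 8*b - 8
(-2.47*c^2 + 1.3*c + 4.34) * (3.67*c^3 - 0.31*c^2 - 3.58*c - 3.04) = -9.0649*c^5 + 5.5367*c^4 + 24.3674*c^3 + 1.5094*c^2 - 19.4892*c - 13.1936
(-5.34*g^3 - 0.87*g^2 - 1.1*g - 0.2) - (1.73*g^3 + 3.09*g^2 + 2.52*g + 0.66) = -7.07*g^3 - 3.96*g^2 - 3.62*g - 0.86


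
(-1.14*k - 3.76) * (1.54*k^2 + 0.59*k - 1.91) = -1.7556*k^3 - 6.463*k^2 - 0.0410000000000004*k + 7.1816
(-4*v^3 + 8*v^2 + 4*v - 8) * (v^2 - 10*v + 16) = -4*v^5 + 48*v^4 - 140*v^3 + 80*v^2 + 144*v - 128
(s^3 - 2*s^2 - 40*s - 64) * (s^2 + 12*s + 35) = s^5 + 10*s^4 - 29*s^3 - 614*s^2 - 2168*s - 2240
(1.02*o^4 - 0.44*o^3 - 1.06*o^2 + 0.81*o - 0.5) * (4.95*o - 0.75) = 5.049*o^5 - 2.943*o^4 - 4.917*o^3 + 4.8045*o^2 - 3.0825*o + 0.375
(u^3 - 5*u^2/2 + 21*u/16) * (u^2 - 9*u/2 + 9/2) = u^5 - 7*u^4 + 273*u^3/16 - 549*u^2/32 + 189*u/32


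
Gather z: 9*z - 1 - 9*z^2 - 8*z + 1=-9*z^2 + z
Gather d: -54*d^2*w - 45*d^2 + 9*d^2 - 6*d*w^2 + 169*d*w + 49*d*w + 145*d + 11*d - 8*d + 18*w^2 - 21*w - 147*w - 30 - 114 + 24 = d^2*(-54*w - 36) + d*(-6*w^2 + 218*w + 148) + 18*w^2 - 168*w - 120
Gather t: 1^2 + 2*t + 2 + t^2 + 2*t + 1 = t^2 + 4*t + 4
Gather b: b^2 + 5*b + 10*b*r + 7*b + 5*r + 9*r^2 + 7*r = b^2 + b*(10*r + 12) + 9*r^2 + 12*r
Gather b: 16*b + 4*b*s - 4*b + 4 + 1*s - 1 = b*(4*s + 12) + s + 3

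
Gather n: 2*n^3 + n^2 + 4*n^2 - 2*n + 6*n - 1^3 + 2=2*n^3 + 5*n^2 + 4*n + 1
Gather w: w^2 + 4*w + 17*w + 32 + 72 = w^2 + 21*w + 104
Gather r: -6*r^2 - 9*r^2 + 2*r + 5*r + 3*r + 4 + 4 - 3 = -15*r^2 + 10*r + 5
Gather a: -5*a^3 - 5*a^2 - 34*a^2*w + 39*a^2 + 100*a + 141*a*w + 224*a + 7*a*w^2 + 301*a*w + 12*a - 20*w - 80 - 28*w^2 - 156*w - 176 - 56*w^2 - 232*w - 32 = -5*a^3 + a^2*(34 - 34*w) + a*(7*w^2 + 442*w + 336) - 84*w^2 - 408*w - 288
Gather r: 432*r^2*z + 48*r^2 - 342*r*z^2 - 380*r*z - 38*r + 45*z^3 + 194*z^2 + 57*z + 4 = r^2*(432*z + 48) + r*(-342*z^2 - 380*z - 38) + 45*z^3 + 194*z^2 + 57*z + 4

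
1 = 1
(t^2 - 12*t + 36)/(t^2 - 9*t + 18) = (t - 6)/(t - 3)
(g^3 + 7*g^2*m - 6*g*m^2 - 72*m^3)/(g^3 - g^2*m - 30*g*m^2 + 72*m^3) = (g + 4*m)/(g - 4*m)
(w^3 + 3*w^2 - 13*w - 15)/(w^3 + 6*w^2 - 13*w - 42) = (w^2 + 6*w + 5)/(w^2 + 9*w + 14)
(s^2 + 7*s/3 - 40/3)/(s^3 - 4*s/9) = 3*(3*s^2 + 7*s - 40)/(s*(9*s^2 - 4))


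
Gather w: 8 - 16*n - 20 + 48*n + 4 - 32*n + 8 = 0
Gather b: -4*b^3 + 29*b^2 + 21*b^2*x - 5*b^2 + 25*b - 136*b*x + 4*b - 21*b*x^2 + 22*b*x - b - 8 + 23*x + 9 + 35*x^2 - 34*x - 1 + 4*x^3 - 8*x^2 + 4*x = -4*b^3 + b^2*(21*x + 24) + b*(-21*x^2 - 114*x + 28) + 4*x^3 + 27*x^2 - 7*x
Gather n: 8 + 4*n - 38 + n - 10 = 5*n - 40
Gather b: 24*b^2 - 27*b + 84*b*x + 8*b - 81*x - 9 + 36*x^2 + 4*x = 24*b^2 + b*(84*x - 19) + 36*x^2 - 77*x - 9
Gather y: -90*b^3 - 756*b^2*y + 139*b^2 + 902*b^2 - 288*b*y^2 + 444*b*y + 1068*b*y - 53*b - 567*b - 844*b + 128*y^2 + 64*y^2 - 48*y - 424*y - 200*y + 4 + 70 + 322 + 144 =-90*b^3 + 1041*b^2 - 1464*b + y^2*(192 - 288*b) + y*(-756*b^2 + 1512*b - 672) + 540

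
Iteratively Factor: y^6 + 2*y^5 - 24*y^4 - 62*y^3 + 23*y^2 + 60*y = (y + 1)*(y^5 + y^4 - 25*y^3 - 37*y^2 + 60*y) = (y - 5)*(y + 1)*(y^4 + 6*y^3 + 5*y^2 - 12*y) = (y - 5)*(y + 1)*(y + 3)*(y^3 + 3*y^2 - 4*y) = (y - 5)*(y + 1)*(y + 3)*(y + 4)*(y^2 - y) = y*(y - 5)*(y + 1)*(y + 3)*(y + 4)*(y - 1)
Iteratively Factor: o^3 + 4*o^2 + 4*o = (o)*(o^2 + 4*o + 4) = o*(o + 2)*(o + 2)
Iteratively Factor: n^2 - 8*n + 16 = (n - 4)*(n - 4)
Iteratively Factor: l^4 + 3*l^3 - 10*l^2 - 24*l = (l)*(l^3 + 3*l^2 - 10*l - 24) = l*(l + 4)*(l^2 - l - 6) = l*(l - 3)*(l + 4)*(l + 2)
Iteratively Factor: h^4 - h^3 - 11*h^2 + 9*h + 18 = (h + 1)*(h^3 - 2*h^2 - 9*h + 18) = (h - 2)*(h + 1)*(h^2 - 9) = (h - 3)*(h - 2)*(h + 1)*(h + 3)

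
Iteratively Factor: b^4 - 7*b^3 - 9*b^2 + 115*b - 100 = (b - 1)*(b^3 - 6*b^2 - 15*b + 100) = (b - 5)*(b - 1)*(b^2 - b - 20) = (b - 5)*(b - 1)*(b + 4)*(b - 5)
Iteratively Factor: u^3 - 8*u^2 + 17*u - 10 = (u - 1)*(u^2 - 7*u + 10) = (u - 2)*(u - 1)*(u - 5)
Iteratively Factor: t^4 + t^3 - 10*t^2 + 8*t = (t)*(t^3 + t^2 - 10*t + 8) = t*(t - 1)*(t^2 + 2*t - 8) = t*(t - 2)*(t - 1)*(t + 4)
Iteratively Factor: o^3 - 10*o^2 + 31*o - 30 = (o - 3)*(o^2 - 7*o + 10) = (o - 3)*(o - 2)*(o - 5)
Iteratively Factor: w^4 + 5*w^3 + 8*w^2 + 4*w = (w)*(w^3 + 5*w^2 + 8*w + 4) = w*(w + 1)*(w^2 + 4*w + 4) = w*(w + 1)*(w + 2)*(w + 2)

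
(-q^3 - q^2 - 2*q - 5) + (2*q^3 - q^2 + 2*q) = q^3 - 2*q^2 - 5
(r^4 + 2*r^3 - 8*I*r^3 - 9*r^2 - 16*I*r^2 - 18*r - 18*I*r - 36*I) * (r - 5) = r^5 - 3*r^4 - 8*I*r^4 - 19*r^3 + 24*I*r^3 + 27*r^2 + 62*I*r^2 + 90*r + 54*I*r + 180*I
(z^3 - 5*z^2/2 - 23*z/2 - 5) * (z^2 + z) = z^5 - 3*z^4/2 - 14*z^3 - 33*z^2/2 - 5*z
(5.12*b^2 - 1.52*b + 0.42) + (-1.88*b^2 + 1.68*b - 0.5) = 3.24*b^2 + 0.16*b - 0.08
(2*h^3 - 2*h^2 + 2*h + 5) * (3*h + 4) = 6*h^4 + 2*h^3 - 2*h^2 + 23*h + 20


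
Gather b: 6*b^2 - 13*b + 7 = 6*b^2 - 13*b + 7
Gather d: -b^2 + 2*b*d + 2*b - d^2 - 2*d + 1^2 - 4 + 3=-b^2 + 2*b - d^2 + d*(2*b - 2)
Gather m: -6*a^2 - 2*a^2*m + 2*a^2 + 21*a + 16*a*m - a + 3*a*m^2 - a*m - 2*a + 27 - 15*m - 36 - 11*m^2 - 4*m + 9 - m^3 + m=-4*a^2 + 18*a - m^3 + m^2*(3*a - 11) + m*(-2*a^2 + 15*a - 18)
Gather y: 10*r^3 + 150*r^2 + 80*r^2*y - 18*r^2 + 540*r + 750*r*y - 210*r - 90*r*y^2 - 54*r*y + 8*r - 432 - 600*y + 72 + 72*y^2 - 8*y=10*r^3 + 132*r^2 + 338*r + y^2*(72 - 90*r) + y*(80*r^2 + 696*r - 608) - 360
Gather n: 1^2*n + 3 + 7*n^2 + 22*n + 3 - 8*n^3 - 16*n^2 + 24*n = -8*n^3 - 9*n^2 + 47*n + 6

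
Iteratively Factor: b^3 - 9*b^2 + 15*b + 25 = (b + 1)*(b^2 - 10*b + 25) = (b - 5)*(b + 1)*(b - 5)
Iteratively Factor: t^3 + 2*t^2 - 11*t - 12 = (t - 3)*(t^2 + 5*t + 4) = (t - 3)*(t + 4)*(t + 1)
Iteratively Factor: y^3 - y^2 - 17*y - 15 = (y - 5)*(y^2 + 4*y + 3) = (y - 5)*(y + 3)*(y + 1)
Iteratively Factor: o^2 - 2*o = (o)*(o - 2)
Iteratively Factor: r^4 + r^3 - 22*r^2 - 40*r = (r + 4)*(r^3 - 3*r^2 - 10*r) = r*(r + 4)*(r^2 - 3*r - 10) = r*(r + 2)*(r + 4)*(r - 5)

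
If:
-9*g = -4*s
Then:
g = 4*s/9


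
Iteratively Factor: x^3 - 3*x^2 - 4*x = (x - 4)*(x^2 + x) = x*(x - 4)*(x + 1)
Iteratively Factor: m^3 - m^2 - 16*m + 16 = (m - 4)*(m^2 + 3*m - 4) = (m - 4)*(m - 1)*(m + 4)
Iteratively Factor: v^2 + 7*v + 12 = (v + 4)*(v + 3)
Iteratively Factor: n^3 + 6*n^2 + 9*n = (n + 3)*(n^2 + 3*n) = (n + 3)^2*(n)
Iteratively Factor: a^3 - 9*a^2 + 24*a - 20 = (a - 2)*(a^2 - 7*a + 10) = (a - 2)^2*(a - 5)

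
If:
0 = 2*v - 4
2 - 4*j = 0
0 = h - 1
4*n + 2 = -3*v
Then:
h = 1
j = 1/2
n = -2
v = 2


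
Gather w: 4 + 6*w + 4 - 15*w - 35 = -9*w - 27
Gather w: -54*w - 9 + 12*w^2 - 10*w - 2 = 12*w^2 - 64*w - 11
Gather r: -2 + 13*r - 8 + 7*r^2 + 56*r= 7*r^2 + 69*r - 10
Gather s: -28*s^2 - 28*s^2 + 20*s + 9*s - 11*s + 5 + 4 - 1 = -56*s^2 + 18*s + 8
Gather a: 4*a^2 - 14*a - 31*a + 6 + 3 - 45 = 4*a^2 - 45*a - 36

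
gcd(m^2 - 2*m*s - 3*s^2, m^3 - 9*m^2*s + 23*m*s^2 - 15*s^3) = -m + 3*s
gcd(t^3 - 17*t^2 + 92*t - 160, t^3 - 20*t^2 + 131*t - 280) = t^2 - 13*t + 40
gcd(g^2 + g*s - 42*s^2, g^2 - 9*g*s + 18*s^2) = -g + 6*s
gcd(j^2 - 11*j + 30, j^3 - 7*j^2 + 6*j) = j - 6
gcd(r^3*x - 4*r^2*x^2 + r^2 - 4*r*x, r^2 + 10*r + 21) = 1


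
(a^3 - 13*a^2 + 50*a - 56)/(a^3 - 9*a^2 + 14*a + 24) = (a^2 - 9*a + 14)/(a^2 - 5*a - 6)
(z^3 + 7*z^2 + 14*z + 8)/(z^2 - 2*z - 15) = (z^3 + 7*z^2 + 14*z + 8)/(z^2 - 2*z - 15)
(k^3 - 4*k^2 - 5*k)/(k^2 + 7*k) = (k^2 - 4*k - 5)/(k + 7)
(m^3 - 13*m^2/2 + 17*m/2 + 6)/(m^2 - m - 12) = (2*m^2 - 5*m - 3)/(2*(m + 3))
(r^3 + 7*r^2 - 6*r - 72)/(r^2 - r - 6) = (r^2 + 10*r + 24)/(r + 2)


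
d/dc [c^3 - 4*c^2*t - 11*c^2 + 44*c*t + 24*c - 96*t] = 3*c^2 - 8*c*t - 22*c + 44*t + 24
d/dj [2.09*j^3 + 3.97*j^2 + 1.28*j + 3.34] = 6.27*j^2 + 7.94*j + 1.28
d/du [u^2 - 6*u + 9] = 2*u - 6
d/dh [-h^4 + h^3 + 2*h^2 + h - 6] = -4*h^3 + 3*h^2 + 4*h + 1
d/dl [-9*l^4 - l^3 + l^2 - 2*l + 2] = -36*l^3 - 3*l^2 + 2*l - 2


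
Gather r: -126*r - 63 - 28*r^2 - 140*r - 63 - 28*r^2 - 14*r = -56*r^2 - 280*r - 126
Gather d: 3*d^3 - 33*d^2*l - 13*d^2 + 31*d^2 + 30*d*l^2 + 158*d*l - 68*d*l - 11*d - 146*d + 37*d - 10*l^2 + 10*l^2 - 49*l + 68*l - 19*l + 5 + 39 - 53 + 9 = 3*d^3 + d^2*(18 - 33*l) + d*(30*l^2 + 90*l - 120)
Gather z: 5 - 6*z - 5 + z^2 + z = z^2 - 5*z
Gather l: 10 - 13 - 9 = -12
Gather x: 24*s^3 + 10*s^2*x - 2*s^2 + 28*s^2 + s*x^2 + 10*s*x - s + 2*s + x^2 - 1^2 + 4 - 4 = 24*s^3 + 26*s^2 + s + x^2*(s + 1) + x*(10*s^2 + 10*s) - 1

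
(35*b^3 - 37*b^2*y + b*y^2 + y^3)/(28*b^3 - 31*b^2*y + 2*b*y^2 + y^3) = (-5*b + y)/(-4*b + y)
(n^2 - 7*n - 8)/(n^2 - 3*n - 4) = (n - 8)/(n - 4)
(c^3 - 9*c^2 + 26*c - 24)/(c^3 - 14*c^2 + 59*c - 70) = (c^2 - 7*c + 12)/(c^2 - 12*c + 35)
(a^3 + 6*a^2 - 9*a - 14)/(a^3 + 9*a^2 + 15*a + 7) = (a - 2)/(a + 1)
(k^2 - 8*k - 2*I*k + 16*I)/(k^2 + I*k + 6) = (k - 8)/(k + 3*I)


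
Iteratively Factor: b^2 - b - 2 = (b + 1)*(b - 2)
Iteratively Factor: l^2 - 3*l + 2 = (l - 2)*(l - 1)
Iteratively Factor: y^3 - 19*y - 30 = (y + 3)*(y^2 - 3*y - 10) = (y + 2)*(y + 3)*(y - 5)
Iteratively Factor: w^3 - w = (w - 1)*(w^2 + w) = w*(w - 1)*(w + 1)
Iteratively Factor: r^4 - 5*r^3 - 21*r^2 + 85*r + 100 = (r + 4)*(r^3 - 9*r^2 + 15*r + 25) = (r + 1)*(r + 4)*(r^2 - 10*r + 25) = (r - 5)*(r + 1)*(r + 4)*(r - 5)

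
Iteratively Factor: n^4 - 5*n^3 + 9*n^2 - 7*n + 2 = (n - 1)*(n^3 - 4*n^2 + 5*n - 2) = (n - 1)^2*(n^2 - 3*n + 2) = (n - 1)^3*(n - 2)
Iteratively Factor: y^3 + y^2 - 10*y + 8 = (y + 4)*(y^2 - 3*y + 2) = (y - 2)*(y + 4)*(y - 1)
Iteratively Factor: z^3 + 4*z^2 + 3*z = (z + 1)*(z^2 + 3*z) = z*(z + 1)*(z + 3)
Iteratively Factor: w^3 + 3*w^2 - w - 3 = (w + 1)*(w^2 + 2*w - 3) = (w - 1)*(w + 1)*(w + 3)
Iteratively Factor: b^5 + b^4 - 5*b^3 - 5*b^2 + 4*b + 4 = (b + 2)*(b^4 - b^3 - 3*b^2 + b + 2) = (b + 1)*(b + 2)*(b^3 - 2*b^2 - b + 2) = (b - 1)*(b + 1)*(b + 2)*(b^2 - b - 2) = (b - 2)*(b - 1)*(b + 1)*(b + 2)*(b + 1)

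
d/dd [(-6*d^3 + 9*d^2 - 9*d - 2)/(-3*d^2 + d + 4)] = 2*(9*d^4 - 6*d^3 - 45*d^2 + 30*d - 17)/(9*d^4 - 6*d^3 - 23*d^2 + 8*d + 16)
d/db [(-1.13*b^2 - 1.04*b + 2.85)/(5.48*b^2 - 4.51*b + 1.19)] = (10.7955*b^2 - 33.9254*b + 11.6159)/(30.0304*b^4 - 49.4296*b^3 + 33.3825*b^2 - 10.7338*b + 1.4161)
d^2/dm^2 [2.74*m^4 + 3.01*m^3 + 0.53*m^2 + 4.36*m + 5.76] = 32.88*m^2 + 18.06*m + 1.06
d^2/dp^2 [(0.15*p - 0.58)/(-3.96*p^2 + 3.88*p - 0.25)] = (-(0.15*p - 0.58)*(7.92*p - 3.88)*(15.84*p - 7.76) + (3.564*p - 5.7576)*(3.96*p^2 - 3.88*p + 0.25))/(3.96*p^2 - 3.88*p + 0.25)^3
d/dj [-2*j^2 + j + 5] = 1 - 4*j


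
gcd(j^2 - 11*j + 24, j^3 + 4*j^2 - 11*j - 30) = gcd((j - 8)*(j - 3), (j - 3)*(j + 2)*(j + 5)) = j - 3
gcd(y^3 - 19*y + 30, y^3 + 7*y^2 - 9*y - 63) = y - 3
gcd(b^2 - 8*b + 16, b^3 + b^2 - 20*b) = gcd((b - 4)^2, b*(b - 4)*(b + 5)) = b - 4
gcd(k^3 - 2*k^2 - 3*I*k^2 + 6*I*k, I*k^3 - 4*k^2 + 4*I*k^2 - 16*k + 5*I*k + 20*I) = 1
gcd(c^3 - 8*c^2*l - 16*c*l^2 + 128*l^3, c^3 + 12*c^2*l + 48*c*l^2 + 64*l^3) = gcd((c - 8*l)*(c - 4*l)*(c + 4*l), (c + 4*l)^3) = c + 4*l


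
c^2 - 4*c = c*(c - 4)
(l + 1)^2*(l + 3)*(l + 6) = l^4 + 11*l^3 + 37*l^2 + 45*l + 18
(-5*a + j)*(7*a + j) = -35*a^2 + 2*a*j + j^2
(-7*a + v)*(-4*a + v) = 28*a^2 - 11*a*v + v^2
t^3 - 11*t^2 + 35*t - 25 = (t - 5)^2*(t - 1)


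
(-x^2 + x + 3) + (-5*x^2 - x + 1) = 4 - 6*x^2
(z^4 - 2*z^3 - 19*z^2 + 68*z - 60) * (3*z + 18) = 3*z^5 + 12*z^4 - 93*z^3 - 138*z^2 + 1044*z - 1080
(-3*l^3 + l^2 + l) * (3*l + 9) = -9*l^4 - 24*l^3 + 12*l^2 + 9*l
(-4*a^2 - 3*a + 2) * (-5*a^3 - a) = 20*a^5 + 15*a^4 - 6*a^3 + 3*a^2 - 2*a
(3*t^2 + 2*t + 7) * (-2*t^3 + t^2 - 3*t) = -6*t^5 - t^4 - 21*t^3 + t^2 - 21*t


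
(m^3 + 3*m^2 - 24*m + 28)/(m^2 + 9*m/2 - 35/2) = 2*(m^2 - 4*m + 4)/(2*m - 5)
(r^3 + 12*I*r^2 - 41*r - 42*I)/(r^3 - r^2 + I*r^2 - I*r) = (r^3 + 12*I*r^2 - 41*r - 42*I)/(r*(r^2 - r + I*r - I))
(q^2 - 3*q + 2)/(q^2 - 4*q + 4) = (q - 1)/(q - 2)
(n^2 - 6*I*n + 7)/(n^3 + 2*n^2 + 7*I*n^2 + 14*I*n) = (n^2 - 6*I*n + 7)/(n*(n^2 + n*(2 + 7*I) + 14*I))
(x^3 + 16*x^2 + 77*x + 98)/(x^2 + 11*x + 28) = (x^2 + 9*x + 14)/(x + 4)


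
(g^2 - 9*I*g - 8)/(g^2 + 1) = (g - 8*I)/(g + I)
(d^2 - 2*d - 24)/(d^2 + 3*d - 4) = (d - 6)/(d - 1)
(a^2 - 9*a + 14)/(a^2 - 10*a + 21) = (a - 2)/(a - 3)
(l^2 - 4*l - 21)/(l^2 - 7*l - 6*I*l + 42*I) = (l + 3)/(l - 6*I)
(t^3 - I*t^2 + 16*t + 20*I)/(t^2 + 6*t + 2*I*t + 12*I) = (t^2 - 3*I*t + 10)/(t + 6)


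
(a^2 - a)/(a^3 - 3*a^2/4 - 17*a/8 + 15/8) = 8*a/(8*a^2 + 2*a - 15)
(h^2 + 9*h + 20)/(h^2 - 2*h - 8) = (h^2 + 9*h + 20)/(h^2 - 2*h - 8)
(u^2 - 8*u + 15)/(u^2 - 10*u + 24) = (u^2 - 8*u + 15)/(u^2 - 10*u + 24)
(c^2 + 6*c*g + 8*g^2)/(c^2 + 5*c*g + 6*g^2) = (c + 4*g)/(c + 3*g)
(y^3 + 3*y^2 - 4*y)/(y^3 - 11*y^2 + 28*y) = (y^2 + 3*y - 4)/(y^2 - 11*y + 28)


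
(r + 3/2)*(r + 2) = r^2 + 7*r/2 + 3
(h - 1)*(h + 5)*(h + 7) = h^3 + 11*h^2 + 23*h - 35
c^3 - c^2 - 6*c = c*(c - 3)*(c + 2)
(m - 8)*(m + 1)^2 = m^3 - 6*m^2 - 15*m - 8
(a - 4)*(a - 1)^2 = a^3 - 6*a^2 + 9*a - 4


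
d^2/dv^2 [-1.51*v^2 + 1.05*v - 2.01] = -3.02000000000000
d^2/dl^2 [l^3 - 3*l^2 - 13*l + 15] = 6*l - 6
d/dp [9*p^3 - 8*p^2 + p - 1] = 27*p^2 - 16*p + 1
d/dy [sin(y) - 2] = cos(y)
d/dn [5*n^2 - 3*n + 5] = 10*n - 3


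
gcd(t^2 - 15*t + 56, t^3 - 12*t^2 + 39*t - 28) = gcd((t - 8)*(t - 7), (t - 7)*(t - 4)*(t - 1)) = t - 7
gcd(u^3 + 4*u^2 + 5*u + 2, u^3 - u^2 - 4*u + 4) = u + 2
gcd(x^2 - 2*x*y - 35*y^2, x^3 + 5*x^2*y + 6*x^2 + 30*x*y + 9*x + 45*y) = x + 5*y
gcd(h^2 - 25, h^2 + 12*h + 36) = 1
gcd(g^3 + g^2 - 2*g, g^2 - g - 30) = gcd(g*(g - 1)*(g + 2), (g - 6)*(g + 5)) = 1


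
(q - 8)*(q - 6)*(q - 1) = q^3 - 15*q^2 + 62*q - 48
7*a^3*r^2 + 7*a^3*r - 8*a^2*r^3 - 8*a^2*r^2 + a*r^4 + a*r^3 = r*(-7*a + r)*(-a + r)*(a*r + a)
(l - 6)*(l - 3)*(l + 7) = l^3 - 2*l^2 - 45*l + 126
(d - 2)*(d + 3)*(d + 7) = d^3 + 8*d^2 + d - 42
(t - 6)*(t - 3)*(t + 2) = t^3 - 7*t^2 + 36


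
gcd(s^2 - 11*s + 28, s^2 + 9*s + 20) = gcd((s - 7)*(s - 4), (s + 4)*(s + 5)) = 1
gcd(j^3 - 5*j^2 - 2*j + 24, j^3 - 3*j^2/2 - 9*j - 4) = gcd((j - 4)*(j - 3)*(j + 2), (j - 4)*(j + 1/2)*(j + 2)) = j^2 - 2*j - 8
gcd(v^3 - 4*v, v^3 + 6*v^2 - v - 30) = v - 2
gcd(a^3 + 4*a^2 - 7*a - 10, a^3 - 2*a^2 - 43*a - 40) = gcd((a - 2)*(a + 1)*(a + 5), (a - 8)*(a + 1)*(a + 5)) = a^2 + 6*a + 5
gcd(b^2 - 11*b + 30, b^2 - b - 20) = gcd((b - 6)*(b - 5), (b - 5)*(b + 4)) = b - 5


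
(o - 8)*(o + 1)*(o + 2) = o^3 - 5*o^2 - 22*o - 16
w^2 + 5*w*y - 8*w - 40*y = (w - 8)*(w + 5*y)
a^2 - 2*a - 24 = (a - 6)*(a + 4)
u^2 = u^2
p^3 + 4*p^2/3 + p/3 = p*(p + 1/3)*(p + 1)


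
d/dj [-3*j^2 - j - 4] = -6*j - 1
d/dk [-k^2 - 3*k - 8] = -2*k - 3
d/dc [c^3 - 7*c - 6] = 3*c^2 - 7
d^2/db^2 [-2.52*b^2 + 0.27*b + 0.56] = -5.04000000000000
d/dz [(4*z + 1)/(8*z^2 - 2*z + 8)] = (-16*z^2 - 8*z + 17)/(2*(16*z^4 - 8*z^3 + 33*z^2 - 8*z + 16))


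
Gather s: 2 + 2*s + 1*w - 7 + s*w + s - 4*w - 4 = s*(w + 3) - 3*w - 9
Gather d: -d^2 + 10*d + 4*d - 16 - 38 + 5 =-d^2 + 14*d - 49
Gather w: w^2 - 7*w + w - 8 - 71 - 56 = w^2 - 6*w - 135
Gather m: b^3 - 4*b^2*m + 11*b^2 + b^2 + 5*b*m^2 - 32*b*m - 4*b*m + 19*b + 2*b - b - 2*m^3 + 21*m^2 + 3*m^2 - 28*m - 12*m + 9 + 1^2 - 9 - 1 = b^3 + 12*b^2 + 20*b - 2*m^3 + m^2*(5*b + 24) + m*(-4*b^2 - 36*b - 40)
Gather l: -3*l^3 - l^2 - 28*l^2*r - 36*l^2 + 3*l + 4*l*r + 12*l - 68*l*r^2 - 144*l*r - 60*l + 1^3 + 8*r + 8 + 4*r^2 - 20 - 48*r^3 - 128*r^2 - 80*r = -3*l^3 + l^2*(-28*r - 37) + l*(-68*r^2 - 140*r - 45) - 48*r^3 - 124*r^2 - 72*r - 11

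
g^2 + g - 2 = (g - 1)*(g + 2)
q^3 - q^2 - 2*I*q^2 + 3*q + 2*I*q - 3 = (q - 1)*(q - 3*I)*(q + I)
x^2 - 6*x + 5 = (x - 5)*(x - 1)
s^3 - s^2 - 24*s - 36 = (s - 6)*(s + 2)*(s + 3)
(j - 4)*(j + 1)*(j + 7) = j^3 + 4*j^2 - 25*j - 28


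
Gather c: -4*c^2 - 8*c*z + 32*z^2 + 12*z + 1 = -4*c^2 - 8*c*z + 32*z^2 + 12*z + 1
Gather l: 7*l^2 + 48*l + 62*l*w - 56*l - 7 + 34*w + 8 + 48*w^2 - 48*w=7*l^2 + l*(62*w - 8) + 48*w^2 - 14*w + 1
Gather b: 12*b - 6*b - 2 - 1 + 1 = 6*b - 2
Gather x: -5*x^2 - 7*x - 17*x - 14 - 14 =-5*x^2 - 24*x - 28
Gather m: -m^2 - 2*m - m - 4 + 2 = -m^2 - 3*m - 2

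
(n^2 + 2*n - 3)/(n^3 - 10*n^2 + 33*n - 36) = (n^2 + 2*n - 3)/(n^3 - 10*n^2 + 33*n - 36)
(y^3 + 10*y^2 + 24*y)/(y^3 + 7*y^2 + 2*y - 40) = y*(y + 6)/(y^2 + 3*y - 10)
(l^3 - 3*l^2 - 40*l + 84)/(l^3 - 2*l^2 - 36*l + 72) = (l - 7)/(l - 6)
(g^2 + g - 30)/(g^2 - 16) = (g^2 + g - 30)/(g^2 - 16)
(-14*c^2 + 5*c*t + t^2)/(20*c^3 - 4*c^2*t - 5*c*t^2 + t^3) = (7*c + t)/(-10*c^2 - 3*c*t + t^2)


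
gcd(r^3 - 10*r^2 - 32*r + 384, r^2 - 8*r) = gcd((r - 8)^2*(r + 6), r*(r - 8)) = r - 8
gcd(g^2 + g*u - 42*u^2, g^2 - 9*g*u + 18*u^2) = -g + 6*u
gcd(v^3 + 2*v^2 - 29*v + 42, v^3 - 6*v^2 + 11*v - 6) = v^2 - 5*v + 6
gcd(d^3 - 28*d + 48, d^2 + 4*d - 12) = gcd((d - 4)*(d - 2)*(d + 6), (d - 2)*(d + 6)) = d^2 + 4*d - 12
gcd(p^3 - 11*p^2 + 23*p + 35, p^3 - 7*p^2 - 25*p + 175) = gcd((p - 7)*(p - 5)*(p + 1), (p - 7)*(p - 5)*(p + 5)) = p^2 - 12*p + 35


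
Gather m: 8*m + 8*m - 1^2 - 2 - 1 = 16*m - 4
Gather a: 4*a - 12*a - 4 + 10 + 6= 12 - 8*a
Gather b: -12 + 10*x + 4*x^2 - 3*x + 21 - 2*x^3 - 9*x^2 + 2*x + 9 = -2*x^3 - 5*x^2 + 9*x + 18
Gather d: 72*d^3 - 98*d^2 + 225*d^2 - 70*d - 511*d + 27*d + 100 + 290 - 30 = 72*d^3 + 127*d^2 - 554*d + 360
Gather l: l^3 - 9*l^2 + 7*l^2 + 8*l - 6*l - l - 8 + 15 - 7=l^3 - 2*l^2 + l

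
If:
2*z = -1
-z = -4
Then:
No Solution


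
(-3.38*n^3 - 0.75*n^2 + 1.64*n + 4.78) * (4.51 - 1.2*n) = 4.056*n^4 - 14.3438*n^3 - 5.3505*n^2 + 1.6604*n + 21.5578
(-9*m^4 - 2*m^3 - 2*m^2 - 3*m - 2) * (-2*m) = 18*m^5 + 4*m^4 + 4*m^3 + 6*m^2 + 4*m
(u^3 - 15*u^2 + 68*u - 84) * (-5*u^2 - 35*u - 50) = -5*u^5 + 40*u^4 + 135*u^3 - 1210*u^2 - 460*u + 4200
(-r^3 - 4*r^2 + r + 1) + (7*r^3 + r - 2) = 6*r^3 - 4*r^2 + 2*r - 1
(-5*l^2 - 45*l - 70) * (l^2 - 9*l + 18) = -5*l^4 + 245*l^2 - 180*l - 1260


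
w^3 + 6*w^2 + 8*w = w*(w + 2)*(w + 4)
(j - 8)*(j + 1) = j^2 - 7*j - 8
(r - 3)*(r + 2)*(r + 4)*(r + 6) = r^4 + 9*r^3 + 8*r^2 - 84*r - 144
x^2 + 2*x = x*(x + 2)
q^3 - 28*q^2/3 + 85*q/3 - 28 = (q - 4)*(q - 3)*(q - 7/3)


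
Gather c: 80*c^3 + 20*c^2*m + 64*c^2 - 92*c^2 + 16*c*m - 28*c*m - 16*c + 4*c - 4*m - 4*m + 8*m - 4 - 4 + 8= 80*c^3 + c^2*(20*m - 28) + c*(-12*m - 12)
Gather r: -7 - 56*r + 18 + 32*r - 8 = 3 - 24*r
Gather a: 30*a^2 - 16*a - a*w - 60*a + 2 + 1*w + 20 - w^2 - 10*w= 30*a^2 + a*(-w - 76) - w^2 - 9*w + 22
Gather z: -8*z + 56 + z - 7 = 49 - 7*z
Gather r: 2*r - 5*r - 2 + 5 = 3 - 3*r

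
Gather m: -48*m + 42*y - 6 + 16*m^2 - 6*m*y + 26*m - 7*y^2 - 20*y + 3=16*m^2 + m*(-6*y - 22) - 7*y^2 + 22*y - 3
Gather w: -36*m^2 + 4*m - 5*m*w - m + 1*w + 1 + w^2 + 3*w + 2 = -36*m^2 + 3*m + w^2 + w*(4 - 5*m) + 3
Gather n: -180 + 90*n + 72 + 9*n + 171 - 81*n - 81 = 18*n - 18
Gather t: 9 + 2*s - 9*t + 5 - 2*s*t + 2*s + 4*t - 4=4*s + t*(-2*s - 5) + 10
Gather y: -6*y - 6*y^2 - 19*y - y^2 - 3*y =-7*y^2 - 28*y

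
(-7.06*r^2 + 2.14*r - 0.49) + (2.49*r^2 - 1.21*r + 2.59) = -4.57*r^2 + 0.93*r + 2.1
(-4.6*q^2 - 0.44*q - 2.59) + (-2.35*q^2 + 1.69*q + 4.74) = -6.95*q^2 + 1.25*q + 2.15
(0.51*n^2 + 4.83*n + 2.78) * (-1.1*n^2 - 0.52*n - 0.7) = -0.561*n^4 - 5.5782*n^3 - 5.9266*n^2 - 4.8266*n - 1.946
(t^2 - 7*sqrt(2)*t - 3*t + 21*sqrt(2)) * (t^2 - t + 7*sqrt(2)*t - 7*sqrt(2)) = t^4 - 4*t^3 - 95*t^2 + 392*t - 294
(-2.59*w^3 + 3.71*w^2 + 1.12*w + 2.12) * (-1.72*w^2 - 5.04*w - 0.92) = 4.4548*w^5 + 6.6724*w^4 - 18.242*w^3 - 12.7044*w^2 - 11.7152*w - 1.9504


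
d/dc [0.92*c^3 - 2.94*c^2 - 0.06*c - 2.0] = 2.76*c^2 - 5.88*c - 0.06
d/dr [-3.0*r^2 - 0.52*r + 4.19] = -6.0*r - 0.52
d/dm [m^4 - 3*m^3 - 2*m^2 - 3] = m*(4*m^2 - 9*m - 4)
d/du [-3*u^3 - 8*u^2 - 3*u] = -9*u^2 - 16*u - 3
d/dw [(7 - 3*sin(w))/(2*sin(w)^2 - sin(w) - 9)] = (6*sin(w)^2 - 28*sin(w) + 34)*cos(w)/(sin(w) + cos(2*w) + 8)^2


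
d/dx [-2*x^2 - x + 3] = -4*x - 1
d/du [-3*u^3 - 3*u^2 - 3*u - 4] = -9*u^2 - 6*u - 3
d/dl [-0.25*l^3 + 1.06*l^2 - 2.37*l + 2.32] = -0.75*l^2 + 2.12*l - 2.37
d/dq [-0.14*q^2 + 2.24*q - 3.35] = 2.24 - 0.28*q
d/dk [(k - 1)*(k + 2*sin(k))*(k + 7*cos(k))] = (1 - k)*(k + 2*sin(k))*(7*sin(k) - 1) + (k - 1)*(k + 7*cos(k))*(2*cos(k) + 1) + (k + 2*sin(k))*(k + 7*cos(k))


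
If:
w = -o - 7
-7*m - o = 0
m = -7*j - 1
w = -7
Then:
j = -1/7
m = 0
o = 0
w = -7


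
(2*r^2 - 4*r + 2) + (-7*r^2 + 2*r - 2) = -5*r^2 - 2*r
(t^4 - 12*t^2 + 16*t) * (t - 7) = t^5 - 7*t^4 - 12*t^3 + 100*t^2 - 112*t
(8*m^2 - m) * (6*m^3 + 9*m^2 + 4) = 48*m^5 + 66*m^4 - 9*m^3 + 32*m^2 - 4*m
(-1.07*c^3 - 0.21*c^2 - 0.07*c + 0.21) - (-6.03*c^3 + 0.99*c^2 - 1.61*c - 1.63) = 4.96*c^3 - 1.2*c^2 + 1.54*c + 1.84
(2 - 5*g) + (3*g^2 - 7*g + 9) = 3*g^2 - 12*g + 11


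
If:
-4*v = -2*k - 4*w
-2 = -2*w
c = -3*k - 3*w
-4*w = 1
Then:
No Solution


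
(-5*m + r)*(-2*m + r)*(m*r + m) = 10*m^3*r + 10*m^3 - 7*m^2*r^2 - 7*m^2*r + m*r^3 + m*r^2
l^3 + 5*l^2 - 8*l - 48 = (l - 3)*(l + 4)^2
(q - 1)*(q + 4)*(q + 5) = q^3 + 8*q^2 + 11*q - 20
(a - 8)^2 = a^2 - 16*a + 64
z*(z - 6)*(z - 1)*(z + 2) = z^4 - 5*z^3 - 8*z^2 + 12*z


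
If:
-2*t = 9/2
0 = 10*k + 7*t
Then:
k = 63/40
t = -9/4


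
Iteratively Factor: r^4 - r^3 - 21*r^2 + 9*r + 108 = (r - 3)*(r^3 + 2*r^2 - 15*r - 36) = (r - 3)*(r + 3)*(r^2 - r - 12) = (r - 3)*(r + 3)^2*(r - 4)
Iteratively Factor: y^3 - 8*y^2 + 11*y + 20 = (y + 1)*(y^2 - 9*y + 20) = (y - 5)*(y + 1)*(y - 4)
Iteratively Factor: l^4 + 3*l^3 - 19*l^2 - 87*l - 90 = (l + 3)*(l^3 - 19*l - 30) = (l + 3)^2*(l^2 - 3*l - 10) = (l - 5)*(l + 3)^2*(l + 2)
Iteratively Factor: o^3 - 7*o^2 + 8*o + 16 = (o - 4)*(o^2 - 3*o - 4) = (o - 4)^2*(o + 1)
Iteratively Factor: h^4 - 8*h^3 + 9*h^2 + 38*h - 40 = (h - 4)*(h^3 - 4*h^2 - 7*h + 10) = (h - 5)*(h - 4)*(h^2 + h - 2) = (h - 5)*(h - 4)*(h - 1)*(h + 2)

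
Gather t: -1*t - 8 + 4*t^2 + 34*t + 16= 4*t^2 + 33*t + 8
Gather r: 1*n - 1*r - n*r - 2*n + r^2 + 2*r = -n + r^2 + r*(1 - n)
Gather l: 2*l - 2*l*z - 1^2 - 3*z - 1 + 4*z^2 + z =l*(2 - 2*z) + 4*z^2 - 2*z - 2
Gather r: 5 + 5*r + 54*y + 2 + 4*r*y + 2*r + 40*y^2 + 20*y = r*(4*y + 7) + 40*y^2 + 74*y + 7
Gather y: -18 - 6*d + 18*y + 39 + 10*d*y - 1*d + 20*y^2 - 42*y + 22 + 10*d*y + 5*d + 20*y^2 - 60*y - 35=-2*d + 40*y^2 + y*(20*d - 84) + 8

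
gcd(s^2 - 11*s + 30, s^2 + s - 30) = s - 5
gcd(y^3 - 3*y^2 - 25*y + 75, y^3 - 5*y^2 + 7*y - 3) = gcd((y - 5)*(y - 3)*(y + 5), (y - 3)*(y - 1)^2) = y - 3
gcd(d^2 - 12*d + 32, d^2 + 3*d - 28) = d - 4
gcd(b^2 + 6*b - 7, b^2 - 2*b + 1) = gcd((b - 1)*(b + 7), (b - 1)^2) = b - 1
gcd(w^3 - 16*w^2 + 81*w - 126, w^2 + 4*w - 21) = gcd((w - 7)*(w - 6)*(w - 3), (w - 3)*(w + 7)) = w - 3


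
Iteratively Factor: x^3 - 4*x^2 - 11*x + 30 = (x - 2)*(x^2 - 2*x - 15) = (x - 5)*(x - 2)*(x + 3)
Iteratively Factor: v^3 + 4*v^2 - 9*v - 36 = (v - 3)*(v^2 + 7*v + 12) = (v - 3)*(v + 4)*(v + 3)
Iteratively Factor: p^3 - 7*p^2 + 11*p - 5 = (p - 1)*(p^2 - 6*p + 5) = (p - 1)^2*(p - 5)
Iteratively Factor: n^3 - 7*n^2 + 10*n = (n)*(n^2 - 7*n + 10) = n*(n - 5)*(n - 2)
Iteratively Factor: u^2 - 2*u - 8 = (u - 4)*(u + 2)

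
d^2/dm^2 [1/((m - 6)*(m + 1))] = 2*((m - 6)^2 + (m - 6)*(m + 1) + (m + 1)^2)/((m - 6)^3*(m + 1)^3)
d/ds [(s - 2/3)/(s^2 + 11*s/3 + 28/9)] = 9*(-9*s^2 + 12*s + 50)/(81*s^4 + 594*s^3 + 1593*s^2 + 1848*s + 784)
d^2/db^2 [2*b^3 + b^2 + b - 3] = 12*b + 2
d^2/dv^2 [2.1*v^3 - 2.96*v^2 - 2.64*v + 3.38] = 12.6*v - 5.92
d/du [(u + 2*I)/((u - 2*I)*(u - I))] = (-u^2 - 4*I*u - 8)/(u^4 - 6*I*u^3 - 13*u^2 + 12*I*u + 4)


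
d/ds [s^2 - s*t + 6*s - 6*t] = 2*s - t + 6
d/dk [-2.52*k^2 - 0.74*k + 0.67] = -5.04*k - 0.74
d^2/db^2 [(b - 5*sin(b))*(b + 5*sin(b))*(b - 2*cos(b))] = 2*b^2*cos(b) + 8*b*sin(b) - 50*b*cos(2*b) + 6*b - 50*sin(2*b) - 33*cos(b)/2 + 225*cos(3*b)/2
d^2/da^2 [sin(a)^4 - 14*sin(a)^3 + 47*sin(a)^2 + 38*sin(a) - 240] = -16*sin(a)^4 + 126*sin(a)^3 - 176*sin(a)^2 - 122*sin(a) + 94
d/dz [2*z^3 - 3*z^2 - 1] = 6*z*(z - 1)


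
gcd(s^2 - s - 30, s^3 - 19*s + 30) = s + 5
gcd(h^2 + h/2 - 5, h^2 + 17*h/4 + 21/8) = 1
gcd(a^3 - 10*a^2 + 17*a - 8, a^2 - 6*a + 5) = a - 1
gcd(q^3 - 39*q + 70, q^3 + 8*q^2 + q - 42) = q^2 + 5*q - 14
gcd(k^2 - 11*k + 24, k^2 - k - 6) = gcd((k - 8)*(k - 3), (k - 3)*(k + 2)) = k - 3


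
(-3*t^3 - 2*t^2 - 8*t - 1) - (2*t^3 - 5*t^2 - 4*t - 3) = -5*t^3 + 3*t^2 - 4*t + 2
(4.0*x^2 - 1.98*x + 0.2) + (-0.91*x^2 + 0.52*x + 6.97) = 3.09*x^2 - 1.46*x + 7.17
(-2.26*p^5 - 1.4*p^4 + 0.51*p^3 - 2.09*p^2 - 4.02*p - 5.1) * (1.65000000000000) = -3.729*p^5 - 2.31*p^4 + 0.8415*p^3 - 3.4485*p^2 - 6.633*p - 8.415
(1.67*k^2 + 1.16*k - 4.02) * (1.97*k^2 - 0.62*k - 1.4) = 3.2899*k^4 + 1.2498*k^3 - 10.9766*k^2 + 0.8684*k + 5.628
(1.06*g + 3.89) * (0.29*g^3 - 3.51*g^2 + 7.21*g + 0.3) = 0.3074*g^4 - 2.5925*g^3 - 6.0113*g^2 + 28.3649*g + 1.167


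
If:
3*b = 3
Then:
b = 1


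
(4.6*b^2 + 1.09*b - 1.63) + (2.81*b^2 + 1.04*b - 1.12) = 7.41*b^2 + 2.13*b - 2.75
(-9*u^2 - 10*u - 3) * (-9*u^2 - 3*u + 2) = 81*u^4 + 117*u^3 + 39*u^2 - 11*u - 6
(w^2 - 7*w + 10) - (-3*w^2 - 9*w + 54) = 4*w^2 + 2*w - 44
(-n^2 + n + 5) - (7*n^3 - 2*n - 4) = -7*n^3 - n^2 + 3*n + 9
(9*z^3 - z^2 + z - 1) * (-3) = -27*z^3 + 3*z^2 - 3*z + 3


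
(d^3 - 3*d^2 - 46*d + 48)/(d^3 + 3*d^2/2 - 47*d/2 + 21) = 2*(d - 8)/(2*d - 7)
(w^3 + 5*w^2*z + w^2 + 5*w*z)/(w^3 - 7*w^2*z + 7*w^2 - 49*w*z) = (w^2 + 5*w*z + w + 5*z)/(w^2 - 7*w*z + 7*w - 49*z)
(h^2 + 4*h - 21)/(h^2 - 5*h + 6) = (h + 7)/(h - 2)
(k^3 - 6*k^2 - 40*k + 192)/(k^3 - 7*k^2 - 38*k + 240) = (k - 4)/(k - 5)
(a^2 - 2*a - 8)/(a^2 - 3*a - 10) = (a - 4)/(a - 5)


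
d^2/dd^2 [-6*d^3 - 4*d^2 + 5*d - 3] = -36*d - 8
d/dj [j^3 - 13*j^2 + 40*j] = 3*j^2 - 26*j + 40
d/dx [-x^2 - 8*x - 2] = -2*x - 8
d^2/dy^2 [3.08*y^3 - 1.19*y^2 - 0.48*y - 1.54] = 18.48*y - 2.38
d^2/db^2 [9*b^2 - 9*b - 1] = 18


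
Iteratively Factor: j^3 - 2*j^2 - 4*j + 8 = (j + 2)*(j^2 - 4*j + 4) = (j - 2)*(j + 2)*(j - 2)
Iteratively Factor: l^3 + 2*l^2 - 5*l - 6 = (l + 1)*(l^2 + l - 6) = (l + 1)*(l + 3)*(l - 2)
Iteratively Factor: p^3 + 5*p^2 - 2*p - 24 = (p + 3)*(p^2 + 2*p - 8) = (p + 3)*(p + 4)*(p - 2)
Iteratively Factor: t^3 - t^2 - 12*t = (t - 4)*(t^2 + 3*t) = (t - 4)*(t + 3)*(t)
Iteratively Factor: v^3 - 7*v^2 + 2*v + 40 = (v + 2)*(v^2 - 9*v + 20) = (v - 4)*(v + 2)*(v - 5)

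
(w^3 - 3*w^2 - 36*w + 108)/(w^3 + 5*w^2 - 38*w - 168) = (w^2 + 3*w - 18)/(w^2 + 11*w + 28)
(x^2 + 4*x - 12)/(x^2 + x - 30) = (x - 2)/(x - 5)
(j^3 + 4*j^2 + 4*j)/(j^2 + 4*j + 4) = j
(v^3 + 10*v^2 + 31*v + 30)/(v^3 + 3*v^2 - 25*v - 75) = (v + 2)/(v - 5)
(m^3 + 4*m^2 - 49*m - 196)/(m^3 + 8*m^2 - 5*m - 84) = (m - 7)/(m - 3)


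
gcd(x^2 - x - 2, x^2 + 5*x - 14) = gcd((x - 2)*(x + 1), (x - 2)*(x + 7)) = x - 2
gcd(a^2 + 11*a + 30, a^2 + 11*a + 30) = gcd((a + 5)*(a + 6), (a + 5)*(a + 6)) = a^2 + 11*a + 30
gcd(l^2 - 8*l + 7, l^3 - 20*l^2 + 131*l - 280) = l - 7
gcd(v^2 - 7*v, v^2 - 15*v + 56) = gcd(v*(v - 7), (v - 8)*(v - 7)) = v - 7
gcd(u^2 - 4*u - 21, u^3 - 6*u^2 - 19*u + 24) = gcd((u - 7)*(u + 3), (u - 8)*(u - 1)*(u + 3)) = u + 3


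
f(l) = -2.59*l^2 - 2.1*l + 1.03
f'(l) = -5.18*l - 2.1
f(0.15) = 0.66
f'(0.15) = -2.88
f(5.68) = -94.46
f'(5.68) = -31.52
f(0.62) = -1.27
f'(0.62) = -5.31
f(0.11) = 0.77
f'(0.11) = -2.67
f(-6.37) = -90.69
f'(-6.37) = 30.90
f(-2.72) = -12.42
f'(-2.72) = 11.99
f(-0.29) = 1.42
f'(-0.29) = -0.60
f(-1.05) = 0.38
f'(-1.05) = 3.34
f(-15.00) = -550.22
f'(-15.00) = 75.60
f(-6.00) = -79.61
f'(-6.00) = 28.98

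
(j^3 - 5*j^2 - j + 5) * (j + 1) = j^4 - 4*j^3 - 6*j^2 + 4*j + 5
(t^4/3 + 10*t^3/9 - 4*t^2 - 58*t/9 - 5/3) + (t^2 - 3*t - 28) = t^4/3 + 10*t^3/9 - 3*t^2 - 85*t/9 - 89/3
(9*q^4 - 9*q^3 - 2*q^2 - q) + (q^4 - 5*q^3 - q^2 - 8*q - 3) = 10*q^4 - 14*q^3 - 3*q^2 - 9*q - 3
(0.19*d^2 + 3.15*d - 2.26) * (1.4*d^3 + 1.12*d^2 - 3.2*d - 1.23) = 0.266*d^5 + 4.6228*d^4 - 0.244*d^3 - 12.8449*d^2 + 3.3575*d + 2.7798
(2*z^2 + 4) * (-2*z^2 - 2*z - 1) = -4*z^4 - 4*z^3 - 10*z^2 - 8*z - 4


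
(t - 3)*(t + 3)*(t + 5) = t^3 + 5*t^2 - 9*t - 45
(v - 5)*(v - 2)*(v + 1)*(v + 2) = v^4 - 4*v^3 - 9*v^2 + 16*v + 20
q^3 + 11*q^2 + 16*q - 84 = (q - 2)*(q + 6)*(q + 7)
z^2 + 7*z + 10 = (z + 2)*(z + 5)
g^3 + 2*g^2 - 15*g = g*(g - 3)*(g + 5)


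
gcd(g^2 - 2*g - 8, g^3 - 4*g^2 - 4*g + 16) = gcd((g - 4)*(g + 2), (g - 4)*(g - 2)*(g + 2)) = g^2 - 2*g - 8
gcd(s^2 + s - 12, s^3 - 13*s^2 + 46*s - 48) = s - 3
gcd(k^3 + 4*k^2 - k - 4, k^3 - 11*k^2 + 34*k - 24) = k - 1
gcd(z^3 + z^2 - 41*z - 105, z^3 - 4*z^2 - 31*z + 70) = z^2 - 2*z - 35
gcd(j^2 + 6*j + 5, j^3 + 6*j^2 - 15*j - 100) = j + 5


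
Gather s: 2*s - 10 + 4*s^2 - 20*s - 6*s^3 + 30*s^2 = -6*s^3 + 34*s^2 - 18*s - 10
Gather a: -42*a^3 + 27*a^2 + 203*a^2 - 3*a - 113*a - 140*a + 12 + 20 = -42*a^3 + 230*a^2 - 256*a + 32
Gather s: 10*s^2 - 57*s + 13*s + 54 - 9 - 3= 10*s^2 - 44*s + 42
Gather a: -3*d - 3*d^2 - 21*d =-3*d^2 - 24*d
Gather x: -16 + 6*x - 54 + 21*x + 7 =27*x - 63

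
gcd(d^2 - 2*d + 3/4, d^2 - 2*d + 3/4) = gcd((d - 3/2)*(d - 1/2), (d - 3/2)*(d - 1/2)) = d^2 - 2*d + 3/4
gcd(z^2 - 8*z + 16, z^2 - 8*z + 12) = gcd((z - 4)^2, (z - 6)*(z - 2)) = 1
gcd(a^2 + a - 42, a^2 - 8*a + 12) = a - 6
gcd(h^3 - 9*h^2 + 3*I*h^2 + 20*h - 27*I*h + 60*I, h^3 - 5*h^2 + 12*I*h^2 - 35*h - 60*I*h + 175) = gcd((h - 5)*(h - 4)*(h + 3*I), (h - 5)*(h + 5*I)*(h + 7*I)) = h - 5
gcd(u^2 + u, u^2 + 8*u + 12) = 1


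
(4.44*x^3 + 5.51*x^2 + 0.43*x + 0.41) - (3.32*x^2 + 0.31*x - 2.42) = 4.44*x^3 + 2.19*x^2 + 0.12*x + 2.83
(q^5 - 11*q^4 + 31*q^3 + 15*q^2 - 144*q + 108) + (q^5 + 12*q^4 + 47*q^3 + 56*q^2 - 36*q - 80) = 2*q^5 + q^4 + 78*q^3 + 71*q^2 - 180*q + 28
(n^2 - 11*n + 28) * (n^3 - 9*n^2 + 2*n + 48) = n^5 - 20*n^4 + 129*n^3 - 226*n^2 - 472*n + 1344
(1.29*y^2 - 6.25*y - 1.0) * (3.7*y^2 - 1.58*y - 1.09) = 4.773*y^4 - 25.1632*y^3 + 4.7689*y^2 + 8.3925*y + 1.09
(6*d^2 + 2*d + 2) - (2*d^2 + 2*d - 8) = 4*d^2 + 10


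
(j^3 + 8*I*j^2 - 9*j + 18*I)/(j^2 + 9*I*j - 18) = j - I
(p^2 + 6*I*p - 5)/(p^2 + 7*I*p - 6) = (p + 5*I)/(p + 6*I)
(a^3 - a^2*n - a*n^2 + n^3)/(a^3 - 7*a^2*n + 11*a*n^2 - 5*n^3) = (a + n)/(a - 5*n)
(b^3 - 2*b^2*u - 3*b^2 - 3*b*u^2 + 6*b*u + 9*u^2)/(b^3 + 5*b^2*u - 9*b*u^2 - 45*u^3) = (b^2 + b*u - 3*b - 3*u)/(b^2 + 8*b*u + 15*u^2)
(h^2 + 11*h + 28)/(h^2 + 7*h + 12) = (h + 7)/(h + 3)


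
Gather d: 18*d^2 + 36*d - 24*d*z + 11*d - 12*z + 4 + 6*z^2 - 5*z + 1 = 18*d^2 + d*(47 - 24*z) + 6*z^2 - 17*z + 5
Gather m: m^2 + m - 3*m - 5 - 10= m^2 - 2*m - 15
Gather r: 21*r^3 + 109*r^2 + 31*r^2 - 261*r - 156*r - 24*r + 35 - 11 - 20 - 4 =21*r^3 + 140*r^2 - 441*r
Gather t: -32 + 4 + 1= -27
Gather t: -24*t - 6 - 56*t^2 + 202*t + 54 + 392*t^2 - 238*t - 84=336*t^2 - 60*t - 36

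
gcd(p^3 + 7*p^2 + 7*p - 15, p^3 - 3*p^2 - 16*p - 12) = 1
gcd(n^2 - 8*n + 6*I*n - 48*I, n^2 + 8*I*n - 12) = n + 6*I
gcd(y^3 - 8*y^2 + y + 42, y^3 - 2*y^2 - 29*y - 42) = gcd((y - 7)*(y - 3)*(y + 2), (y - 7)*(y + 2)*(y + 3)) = y^2 - 5*y - 14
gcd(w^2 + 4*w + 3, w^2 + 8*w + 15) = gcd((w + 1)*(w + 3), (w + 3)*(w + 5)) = w + 3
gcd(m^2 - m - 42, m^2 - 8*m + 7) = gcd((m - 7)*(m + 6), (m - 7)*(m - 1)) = m - 7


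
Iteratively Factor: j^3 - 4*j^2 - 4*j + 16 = (j - 4)*(j^2 - 4) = (j - 4)*(j + 2)*(j - 2)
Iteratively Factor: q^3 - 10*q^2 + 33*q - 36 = (q - 3)*(q^2 - 7*q + 12) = (q - 3)^2*(q - 4)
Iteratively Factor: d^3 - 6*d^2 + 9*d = (d - 3)*(d^2 - 3*d) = (d - 3)^2*(d)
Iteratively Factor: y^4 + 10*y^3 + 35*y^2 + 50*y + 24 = (y + 4)*(y^3 + 6*y^2 + 11*y + 6) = (y + 3)*(y + 4)*(y^2 + 3*y + 2) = (y + 2)*(y + 3)*(y + 4)*(y + 1)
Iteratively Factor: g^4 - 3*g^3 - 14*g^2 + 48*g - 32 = (g - 4)*(g^3 + g^2 - 10*g + 8) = (g - 4)*(g - 1)*(g^2 + 2*g - 8) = (g - 4)*(g - 2)*(g - 1)*(g + 4)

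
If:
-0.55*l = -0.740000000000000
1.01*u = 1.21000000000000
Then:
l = 1.35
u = 1.20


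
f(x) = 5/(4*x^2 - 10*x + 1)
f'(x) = 5*(10 - 8*x)/(4*x^2 - 10*x + 1)^2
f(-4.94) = 0.03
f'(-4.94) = 0.01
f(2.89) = 0.91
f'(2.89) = -2.16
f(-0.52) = 0.69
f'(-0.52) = 1.34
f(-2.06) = 0.13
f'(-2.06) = 0.09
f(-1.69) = 0.17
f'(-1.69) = 0.14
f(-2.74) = 0.09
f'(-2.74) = 0.05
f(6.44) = 0.05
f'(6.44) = -0.02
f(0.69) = -1.25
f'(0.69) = 1.40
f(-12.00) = 0.01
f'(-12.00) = 0.00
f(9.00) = 0.02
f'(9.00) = -0.00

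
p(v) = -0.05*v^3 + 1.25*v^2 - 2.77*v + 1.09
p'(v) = -0.15*v^2 + 2.5*v - 2.77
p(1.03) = -0.49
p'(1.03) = -0.35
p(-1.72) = 9.81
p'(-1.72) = -7.51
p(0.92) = -0.44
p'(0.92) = -0.60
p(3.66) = 5.24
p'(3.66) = 4.37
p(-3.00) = 22.00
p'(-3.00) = -11.62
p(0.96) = -0.46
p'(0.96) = -0.51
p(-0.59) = 3.17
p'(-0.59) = -4.30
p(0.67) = -0.22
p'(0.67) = -1.16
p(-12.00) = 300.73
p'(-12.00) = -54.37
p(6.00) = 18.67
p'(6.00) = 6.83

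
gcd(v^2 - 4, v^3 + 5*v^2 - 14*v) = v - 2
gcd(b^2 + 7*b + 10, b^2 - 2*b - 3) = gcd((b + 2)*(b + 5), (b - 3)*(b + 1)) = 1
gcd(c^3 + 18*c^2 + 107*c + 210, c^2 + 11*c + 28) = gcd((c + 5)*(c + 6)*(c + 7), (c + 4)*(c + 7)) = c + 7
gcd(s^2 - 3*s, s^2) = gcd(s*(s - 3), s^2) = s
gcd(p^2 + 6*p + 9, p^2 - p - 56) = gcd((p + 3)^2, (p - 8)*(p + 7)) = 1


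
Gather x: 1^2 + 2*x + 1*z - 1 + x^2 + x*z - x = x^2 + x*(z + 1) + z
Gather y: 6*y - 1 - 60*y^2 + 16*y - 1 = -60*y^2 + 22*y - 2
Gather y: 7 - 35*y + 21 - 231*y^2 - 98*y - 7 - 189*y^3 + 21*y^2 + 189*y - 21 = -189*y^3 - 210*y^2 + 56*y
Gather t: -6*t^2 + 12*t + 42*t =-6*t^2 + 54*t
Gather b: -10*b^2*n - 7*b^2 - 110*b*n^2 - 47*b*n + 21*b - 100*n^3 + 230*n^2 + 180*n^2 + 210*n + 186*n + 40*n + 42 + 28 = b^2*(-10*n - 7) + b*(-110*n^2 - 47*n + 21) - 100*n^3 + 410*n^2 + 436*n + 70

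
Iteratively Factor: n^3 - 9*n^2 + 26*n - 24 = (n - 3)*(n^2 - 6*n + 8) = (n - 3)*(n - 2)*(n - 4)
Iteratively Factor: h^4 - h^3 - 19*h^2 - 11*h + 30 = (h - 5)*(h^3 + 4*h^2 + h - 6) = (h - 5)*(h + 2)*(h^2 + 2*h - 3) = (h - 5)*(h + 2)*(h + 3)*(h - 1)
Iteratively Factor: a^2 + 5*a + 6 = (a + 3)*(a + 2)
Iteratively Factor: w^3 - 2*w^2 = (w)*(w^2 - 2*w) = w*(w - 2)*(w)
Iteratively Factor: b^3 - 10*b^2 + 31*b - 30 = (b - 2)*(b^2 - 8*b + 15) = (b - 3)*(b - 2)*(b - 5)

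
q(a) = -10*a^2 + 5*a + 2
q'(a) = 5 - 20*a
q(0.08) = 2.34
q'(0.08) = 3.40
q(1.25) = -7.38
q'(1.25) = -20.00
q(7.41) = -510.03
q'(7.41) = -143.20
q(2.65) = -54.98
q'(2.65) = -48.00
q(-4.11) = -187.47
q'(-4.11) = 87.20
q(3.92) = -132.06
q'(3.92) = -73.40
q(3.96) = -135.02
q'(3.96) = -74.20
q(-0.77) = -7.78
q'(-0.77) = 20.40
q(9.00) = -763.00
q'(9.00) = -175.00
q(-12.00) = -1498.00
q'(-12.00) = 245.00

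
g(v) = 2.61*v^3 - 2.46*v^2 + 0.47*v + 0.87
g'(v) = 7.83*v^2 - 4.92*v + 0.47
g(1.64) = 6.54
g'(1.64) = 13.46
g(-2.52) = -57.70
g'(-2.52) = 62.59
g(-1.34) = -10.46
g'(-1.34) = 21.12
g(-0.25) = 0.56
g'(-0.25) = 2.19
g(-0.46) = -0.12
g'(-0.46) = 4.39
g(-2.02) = -31.63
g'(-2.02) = 42.36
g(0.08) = 0.89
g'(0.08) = 0.13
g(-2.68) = -68.30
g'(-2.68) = 69.89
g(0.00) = 0.87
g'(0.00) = 0.47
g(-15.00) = -9368.43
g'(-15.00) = 1836.02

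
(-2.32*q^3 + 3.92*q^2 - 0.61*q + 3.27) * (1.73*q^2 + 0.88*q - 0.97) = -4.0136*q^5 + 4.74*q^4 + 4.6447*q^3 + 1.3179*q^2 + 3.4693*q - 3.1719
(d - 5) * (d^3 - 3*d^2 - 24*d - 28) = d^4 - 8*d^3 - 9*d^2 + 92*d + 140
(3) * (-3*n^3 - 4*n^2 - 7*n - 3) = -9*n^3 - 12*n^2 - 21*n - 9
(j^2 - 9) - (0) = j^2 - 9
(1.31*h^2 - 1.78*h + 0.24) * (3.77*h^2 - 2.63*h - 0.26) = 4.9387*h^4 - 10.1559*h^3 + 5.2456*h^2 - 0.1684*h - 0.0624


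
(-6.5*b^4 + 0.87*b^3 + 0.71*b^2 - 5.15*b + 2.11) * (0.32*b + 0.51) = -2.08*b^5 - 3.0366*b^4 + 0.6709*b^3 - 1.2859*b^2 - 1.9513*b + 1.0761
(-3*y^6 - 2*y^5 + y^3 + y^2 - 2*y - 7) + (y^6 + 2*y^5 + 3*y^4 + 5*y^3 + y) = -2*y^6 + 3*y^4 + 6*y^3 + y^2 - y - 7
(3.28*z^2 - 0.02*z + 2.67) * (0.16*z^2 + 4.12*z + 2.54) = 0.5248*z^4 + 13.5104*z^3 + 8.676*z^2 + 10.9496*z + 6.7818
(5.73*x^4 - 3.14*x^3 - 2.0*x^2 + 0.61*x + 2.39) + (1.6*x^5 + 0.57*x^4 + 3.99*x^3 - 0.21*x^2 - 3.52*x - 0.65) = 1.6*x^5 + 6.3*x^4 + 0.85*x^3 - 2.21*x^2 - 2.91*x + 1.74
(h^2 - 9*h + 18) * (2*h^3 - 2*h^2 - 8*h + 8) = 2*h^5 - 20*h^4 + 46*h^3 + 44*h^2 - 216*h + 144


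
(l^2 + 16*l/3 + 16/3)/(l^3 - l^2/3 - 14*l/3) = (3*l^2 + 16*l + 16)/(l*(3*l^2 - l - 14))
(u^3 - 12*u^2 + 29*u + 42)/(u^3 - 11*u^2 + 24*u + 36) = (u - 7)/(u - 6)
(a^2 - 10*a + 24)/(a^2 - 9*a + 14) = (a^2 - 10*a + 24)/(a^2 - 9*a + 14)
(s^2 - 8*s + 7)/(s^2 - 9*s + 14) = (s - 1)/(s - 2)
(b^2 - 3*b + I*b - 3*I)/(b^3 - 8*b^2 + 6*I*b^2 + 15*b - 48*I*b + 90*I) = (b + I)/(b^2 + b*(-5 + 6*I) - 30*I)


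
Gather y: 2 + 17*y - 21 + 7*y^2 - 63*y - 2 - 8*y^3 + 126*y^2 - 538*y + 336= -8*y^3 + 133*y^2 - 584*y + 315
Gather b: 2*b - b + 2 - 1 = b + 1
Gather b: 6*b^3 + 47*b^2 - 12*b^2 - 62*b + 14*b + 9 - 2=6*b^3 + 35*b^2 - 48*b + 7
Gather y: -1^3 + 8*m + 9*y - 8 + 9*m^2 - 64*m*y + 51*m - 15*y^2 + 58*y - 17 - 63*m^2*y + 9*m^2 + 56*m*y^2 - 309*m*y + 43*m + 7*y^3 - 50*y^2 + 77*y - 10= 18*m^2 + 102*m + 7*y^3 + y^2*(56*m - 65) + y*(-63*m^2 - 373*m + 144) - 36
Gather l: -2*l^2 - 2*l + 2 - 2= -2*l^2 - 2*l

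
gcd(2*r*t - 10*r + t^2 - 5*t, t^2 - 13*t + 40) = t - 5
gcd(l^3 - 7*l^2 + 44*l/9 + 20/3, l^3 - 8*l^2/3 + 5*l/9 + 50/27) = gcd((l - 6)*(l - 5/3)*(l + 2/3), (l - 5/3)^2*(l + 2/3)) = l^2 - l - 10/9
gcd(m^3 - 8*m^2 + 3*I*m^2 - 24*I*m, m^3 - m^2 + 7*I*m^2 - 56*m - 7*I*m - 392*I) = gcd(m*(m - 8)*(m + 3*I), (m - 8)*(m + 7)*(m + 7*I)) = m - 8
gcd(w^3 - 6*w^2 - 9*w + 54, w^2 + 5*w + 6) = w + 3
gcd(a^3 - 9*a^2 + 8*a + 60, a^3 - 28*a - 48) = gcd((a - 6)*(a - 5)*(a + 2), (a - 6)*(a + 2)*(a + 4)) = a^2 - 4*a - 12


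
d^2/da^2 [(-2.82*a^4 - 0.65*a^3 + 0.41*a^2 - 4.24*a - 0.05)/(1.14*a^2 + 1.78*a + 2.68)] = (-7.32974399999999*a^6 - 34.334064*a^5 - 105.303312*a^4 - 228.07216*a^3 - 269.562648*a^2 + 49.104168*a + 46.33124)/(1.481544*a^6 + 6.939864*a^5 + 21.284712*a^4 + 38.269288*a^3 + 50.037744*a^2 + 38.354016*a + 19.248832)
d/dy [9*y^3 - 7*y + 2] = 27*y^2 - 7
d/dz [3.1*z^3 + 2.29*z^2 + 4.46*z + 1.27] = 9.3*z^2 + 4.58*z + 4.46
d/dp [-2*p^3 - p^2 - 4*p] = -6*p^2 - 2*p - 4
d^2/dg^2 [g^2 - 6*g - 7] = 2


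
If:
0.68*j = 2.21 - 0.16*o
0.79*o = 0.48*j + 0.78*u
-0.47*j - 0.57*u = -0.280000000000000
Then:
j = 3.30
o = -0.20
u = -2.23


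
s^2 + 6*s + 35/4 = (s + 5/2)*(s + 7/2)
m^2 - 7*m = m*(m - 7)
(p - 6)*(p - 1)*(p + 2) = p^3 - 5*p^2 - 8*p + 12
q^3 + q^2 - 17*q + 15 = (q - 3)*(q - 1)*(q + 5)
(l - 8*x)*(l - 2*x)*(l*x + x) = l^3*x - 10*l^2*x^2 + l^2*x + 16*l*x^3 - 10*l*x^2 + 16*x^3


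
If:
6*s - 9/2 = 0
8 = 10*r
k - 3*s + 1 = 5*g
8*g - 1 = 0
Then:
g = 1/8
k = 15/8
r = 4/5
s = 3/4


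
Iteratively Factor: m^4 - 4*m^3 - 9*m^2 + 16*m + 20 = (m - 2)*(m^3 - 2*m^2 - 13*m - 10) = (m - 2)*(m + 2)*(m^2 - 4*m - 5) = (m - 5)*(m - 2)*(m + 2)*(m + 1)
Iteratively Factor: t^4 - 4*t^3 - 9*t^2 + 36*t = (t)*(t^3 - 4*t^2 - 9*t + 36) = t*(t - 3)*(t^2 - t - 12) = t*(t - 4)*(t - 3)*(t + 3)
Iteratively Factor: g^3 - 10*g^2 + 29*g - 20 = (g - 1)*(g^2 - 9*g + 20) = (g - 4)*(g - 1)*(g - 5)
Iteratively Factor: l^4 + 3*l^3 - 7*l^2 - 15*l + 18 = (l - 2)*(l^3 + 5*l^2 + 3*l - 9) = (l - 2)*(l - 1)*(l^2 + 6*l + 9) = (l - 2)*(l - 1)*(l + 3)*(l + 3)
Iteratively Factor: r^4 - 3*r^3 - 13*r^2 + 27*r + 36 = (r - 4)*(r^3 + r^2 - 9*r - 9) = (r - 4)*(r - 3)*(r^2 + 4*r + 3) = (r - 4)*(r - 3)*(r + 3)*(r + 1)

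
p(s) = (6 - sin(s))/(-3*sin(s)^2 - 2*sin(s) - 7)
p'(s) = (6 - sin(s))*(6*sin(s)*cos(s) + 2*cos(s))/(-3*sin(s)^2 - 2*sin(s) - 7)^2 - cos(s)/(-3*sin(s)^2 - 2*sin(s) - 7) = (-3*sin(s)^2 + 36*sin(s) + 19)*cos(s)/(3*sin(s)^2 + 2*sin(s) + 7)^2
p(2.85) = -0.73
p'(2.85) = -0.46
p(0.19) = -0.78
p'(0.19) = 0.45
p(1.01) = -0.48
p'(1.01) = 0.21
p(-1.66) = -0.88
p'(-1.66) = 0.03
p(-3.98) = -0.52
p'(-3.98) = -0.29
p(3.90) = -0.95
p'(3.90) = 0.11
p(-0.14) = -0.91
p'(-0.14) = 0.30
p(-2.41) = -0.95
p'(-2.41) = 0.10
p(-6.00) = -0.73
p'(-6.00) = 0.46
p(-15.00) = -0.95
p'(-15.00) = 0.09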